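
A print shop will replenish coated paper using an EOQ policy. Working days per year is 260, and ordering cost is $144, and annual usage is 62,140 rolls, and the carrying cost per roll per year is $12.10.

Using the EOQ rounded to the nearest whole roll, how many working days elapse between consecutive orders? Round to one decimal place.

Q* = √(2·D·S / H) = √(2·62,140·144 / 12.1) = √1,479,034.7 ≈ 1,216.16 → Q = 1,216 rolls
T = Q/D × 260 days = 1,216/62,140 × 260 = 5.088 days

5.1 days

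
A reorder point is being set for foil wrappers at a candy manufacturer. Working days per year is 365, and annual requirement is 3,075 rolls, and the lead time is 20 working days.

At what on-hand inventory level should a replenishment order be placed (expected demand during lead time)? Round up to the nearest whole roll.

Daily demand d = 3,075 / 365 = 8.425 rolls/day
Demand during lead time = 8.425 × 20 = 168.49
Reorder point = 168.49 → round up

169 rolls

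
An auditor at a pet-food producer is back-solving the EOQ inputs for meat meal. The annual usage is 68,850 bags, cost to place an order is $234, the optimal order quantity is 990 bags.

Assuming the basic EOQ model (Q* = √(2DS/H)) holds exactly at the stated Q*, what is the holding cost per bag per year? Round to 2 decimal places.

From Q* = √(2DS/H) ⇒ Q*² = 2DS/H.
H = 2DS / Q² = 2 × 68,850 × 234 / 990² = 32.8760

$32.88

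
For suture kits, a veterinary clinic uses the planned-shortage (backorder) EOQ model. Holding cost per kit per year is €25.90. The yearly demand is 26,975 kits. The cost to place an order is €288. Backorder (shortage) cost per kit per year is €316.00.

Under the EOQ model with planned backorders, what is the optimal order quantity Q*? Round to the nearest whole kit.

Q* = √(2DS/H) · √((H + b)/b)
   = √(2 × 26,975 × 288 / 25.9) · √((25.9 + 316) / 316)
   = 774.537 × 1.0402 ≈ 805.65

806 kits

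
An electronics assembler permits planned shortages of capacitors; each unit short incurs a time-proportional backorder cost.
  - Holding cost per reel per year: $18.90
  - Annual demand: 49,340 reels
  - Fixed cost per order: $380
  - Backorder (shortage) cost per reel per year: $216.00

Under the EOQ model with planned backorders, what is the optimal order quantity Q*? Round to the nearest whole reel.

Basic EOQ = √(2·49,340·380/18.9) = 1,408.560
Backorder adjustment √((H+b)/b) = √((18.9+216)/216) = 1.0428
Q* = 1,408.560 × 1.0428 ≈ 1,468.89

1,469 reels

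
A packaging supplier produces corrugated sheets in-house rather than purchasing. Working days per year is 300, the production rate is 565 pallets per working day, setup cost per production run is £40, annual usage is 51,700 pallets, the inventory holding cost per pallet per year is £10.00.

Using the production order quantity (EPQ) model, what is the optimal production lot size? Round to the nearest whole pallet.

Daily demand d = 51,700/300 = 172.333; p = 565; 1 − d/p = 0.69499
EPQ = √(2DS / (H(1 − d/p)))
    = √(2 × 51,700 × 40 / (10 × 0.69499)) ≈ 771.44

771 pallets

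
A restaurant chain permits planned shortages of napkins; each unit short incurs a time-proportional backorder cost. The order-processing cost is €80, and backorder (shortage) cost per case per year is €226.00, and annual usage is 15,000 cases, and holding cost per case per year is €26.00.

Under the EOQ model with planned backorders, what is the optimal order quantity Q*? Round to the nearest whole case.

Basic EOQ = √(2·15,000·80/26) = 303.822
Backorder adjustment √((H+b)/b) = √((26+226)/226) = 1.0560
Q* = 303.822 × 1.0560 ≈ 320.82

321 cases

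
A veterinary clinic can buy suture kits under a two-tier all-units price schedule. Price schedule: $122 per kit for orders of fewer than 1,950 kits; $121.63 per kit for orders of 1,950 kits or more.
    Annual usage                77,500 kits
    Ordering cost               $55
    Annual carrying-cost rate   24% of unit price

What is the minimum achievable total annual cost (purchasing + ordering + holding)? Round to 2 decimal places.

H₁ = 24%×$122 = $29.2800;  H₂ = 24%×$121.63 = $29.1912
EOQ₁ = √(2×77,500×55/29.2800) = 539.59  (< 1,950, feasible at tier 1)
EOQ₂ = √(2×77,500×55/29.1912) = 540.41  (< 1,950 → use Q = 1,950 at tier-2 price)
TC(tier 1 (EOQ₁), Q≈539.6) = $9,470,799.11
TC(tier 2, Q≈1,950.0) = $9,456,972.32
Minimum at tier 2: $9,456,972.32

$9,456,972.32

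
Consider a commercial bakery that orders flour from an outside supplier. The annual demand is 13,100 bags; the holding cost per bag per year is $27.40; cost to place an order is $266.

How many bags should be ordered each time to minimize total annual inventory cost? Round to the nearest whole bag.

504 bags

2DS/H = 2·13,100·266/27.4 = 254,350.36
EOQ = √254,350.36 ≈ 504.33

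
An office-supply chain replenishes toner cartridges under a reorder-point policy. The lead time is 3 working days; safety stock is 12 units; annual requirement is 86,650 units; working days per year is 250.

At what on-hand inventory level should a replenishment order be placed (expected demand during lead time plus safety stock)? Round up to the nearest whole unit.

1,052 units

Daily demand d = 86,650 / 250 = 346.600 units/day
Demand during lead time = 346.600 × 3 = 1,039.80
Reorder point = 1,039.80 + 12 = 1,051.80 → round up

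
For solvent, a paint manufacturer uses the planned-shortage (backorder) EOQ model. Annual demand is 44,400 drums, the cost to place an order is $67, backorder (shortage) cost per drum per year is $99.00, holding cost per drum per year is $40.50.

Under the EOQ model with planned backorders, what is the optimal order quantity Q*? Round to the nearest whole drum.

455 drums

Basic EOQ = √(2·44,400·67/40.5) = 383.280
Backorder adjustment √((H+b)/b) = √((40.5+99)/99) = 1.1871
Q* = 383.280 × 1.1871 ≈ 454.97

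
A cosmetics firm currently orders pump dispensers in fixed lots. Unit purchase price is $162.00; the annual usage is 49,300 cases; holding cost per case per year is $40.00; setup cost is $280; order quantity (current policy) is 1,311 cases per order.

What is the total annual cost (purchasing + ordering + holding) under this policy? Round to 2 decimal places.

Annual ordering cost = (D/Q)·S = (49,300/1,311) × 280 = $10,529.37
Annual holding cost  = (Q/2)·H = (1,311/2) × 40 = $26,220.00
Purchase cost = D·C = 49,300 × 162 = $7,986,600.00
Total = $10,529.37 + $26,220.00 + $7,986,600.00 = $8,023,349.37

$8,023,349.37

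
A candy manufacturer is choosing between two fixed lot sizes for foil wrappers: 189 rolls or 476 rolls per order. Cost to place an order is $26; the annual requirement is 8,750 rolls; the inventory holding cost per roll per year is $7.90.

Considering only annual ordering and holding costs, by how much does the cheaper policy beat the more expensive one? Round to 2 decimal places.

For each Q, cost = (D/Q)·S + (Q/2)·H.
TC(189) = (8,750/189)×26 + (189/2)×7.9 = $1,950.25
TC(476) = (8,750/476)×26 + (476/2)×7.9 = $2,358.14
|ΔTC| = |$1,950.25 − $2,358.14| = $407.89

$407.89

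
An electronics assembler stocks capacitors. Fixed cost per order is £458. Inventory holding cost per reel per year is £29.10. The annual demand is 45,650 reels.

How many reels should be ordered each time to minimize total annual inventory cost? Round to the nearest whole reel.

Q* = √(2·D·S / H) = √(2·45,650·458 / 29.1) = √1,436,955.3 ≈ 1,198.73

1,199 reels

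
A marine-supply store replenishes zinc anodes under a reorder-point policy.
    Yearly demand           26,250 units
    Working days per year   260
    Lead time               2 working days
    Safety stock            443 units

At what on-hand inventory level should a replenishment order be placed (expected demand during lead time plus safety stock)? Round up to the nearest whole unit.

645 units

Daily demand d = 26,250 / 260 = 100.962 units/day
Demand during lead time = 100.962 × 2 = 201.92
Reorder point = 201.92 + 443 = 644.92 → round up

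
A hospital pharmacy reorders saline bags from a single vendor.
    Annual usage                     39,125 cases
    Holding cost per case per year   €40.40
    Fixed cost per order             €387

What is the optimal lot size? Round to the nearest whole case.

866 cases

EOQ = √(2DS/H) = √(2 × 39,125 × 387 / 40.4)
    = √(749,573.02) ≈ 865.78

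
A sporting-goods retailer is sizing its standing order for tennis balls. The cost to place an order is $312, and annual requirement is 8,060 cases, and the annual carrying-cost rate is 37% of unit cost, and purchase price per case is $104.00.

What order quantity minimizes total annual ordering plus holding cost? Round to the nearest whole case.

362 cases

H = i·C = 0.37 × $104 = $38.4800 per case-year
Q* = √(2·D·S / H) = √(2·8,060·312 / 38.48) = √130,702.7 ≈ 361.53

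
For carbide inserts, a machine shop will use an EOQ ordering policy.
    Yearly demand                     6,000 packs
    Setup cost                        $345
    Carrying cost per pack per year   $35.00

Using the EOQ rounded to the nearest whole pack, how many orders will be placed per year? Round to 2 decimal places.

Optimal lot size Q* = (2 × 6,000 × $345 / $35)^½ ≈ 343.93 → Q = 344
N = D/Q = 6,000/344 ≈ 17.442 orders/yr

17.44 orders per year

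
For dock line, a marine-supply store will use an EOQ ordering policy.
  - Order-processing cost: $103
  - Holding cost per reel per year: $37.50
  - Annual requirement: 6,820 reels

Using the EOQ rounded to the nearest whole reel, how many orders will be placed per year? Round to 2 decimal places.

35.15 orders per year

Q* = √(2·D·S / H) = √(2·6,820·103 / 37.5) = √37,464.5 ≈ 193.56 → Q = 194
N = D/Q = 6,820/194 ≈ 35.155 orders/yr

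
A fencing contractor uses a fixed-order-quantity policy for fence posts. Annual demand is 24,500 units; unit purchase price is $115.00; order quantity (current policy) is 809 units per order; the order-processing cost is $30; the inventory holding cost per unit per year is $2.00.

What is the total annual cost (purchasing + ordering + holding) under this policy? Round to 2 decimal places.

$2,819,217.53

Ordering: D/Q × S = 24,500/809 × $30 = $908.53
Holding:  Q/2 × H = 809/2 × $2 = $809.00
Purchase cost = D·C = 24,500 × 115 = $2,817,500.00
Total = $908.53 + $809.00 + $2,817,500.00 = $2,819,217.53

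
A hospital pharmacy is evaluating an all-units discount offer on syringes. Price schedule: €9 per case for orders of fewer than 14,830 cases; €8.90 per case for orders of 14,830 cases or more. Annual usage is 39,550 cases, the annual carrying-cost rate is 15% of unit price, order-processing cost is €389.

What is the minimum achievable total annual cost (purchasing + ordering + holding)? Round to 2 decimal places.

H₁ = 15%×€9 = €1.3500;  H₂ = 15%×€8.90 = €1.3350
EOQ₁ = √(2×39,550×389/1.3500) = 4,774.15  (< 14,830, feasible at tier 1)
EOQ₂ = √(2×39,550×389/1.3350) = 4,800.90  (< 14,830 → use Q = 14,830 at tier-2 price)
TC(tier 1 (EOQ₁), Q≈4,774.2) = €362,395.10
TC(tier 2, Q≈14,830.0) = €362,931.45
Minimum at tier 1 (EOQ₁): €362,395.10

€362,395.10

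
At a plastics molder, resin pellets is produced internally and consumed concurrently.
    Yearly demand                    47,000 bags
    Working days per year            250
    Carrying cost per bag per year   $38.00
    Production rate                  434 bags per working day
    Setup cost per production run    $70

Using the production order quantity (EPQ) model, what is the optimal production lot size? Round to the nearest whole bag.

553 bags

Daily demand d = 47,000/250 = 188.000; p = 434; 1 − d/p = 0.56682
EPQ = √(2DS / (H(1 − d/p)))
    = √(2 × 47,000 × 70 / (38 × 0.56682)) ≈ 552.71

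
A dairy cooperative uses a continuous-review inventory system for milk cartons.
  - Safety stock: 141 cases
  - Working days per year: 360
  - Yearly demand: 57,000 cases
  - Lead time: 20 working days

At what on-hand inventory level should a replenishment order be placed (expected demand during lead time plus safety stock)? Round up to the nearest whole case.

3,308 cases

Daily demand d = 57,000 / 360 = 158.333 cases/day
Demand during lead time = 158.333 × 20 = 3,166.67
Reorder point = 3,166.67 + 141 = 3,307.67 → round up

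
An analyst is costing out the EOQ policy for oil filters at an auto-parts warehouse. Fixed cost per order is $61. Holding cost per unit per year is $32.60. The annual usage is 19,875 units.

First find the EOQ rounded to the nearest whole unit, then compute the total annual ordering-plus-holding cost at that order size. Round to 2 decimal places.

$8,890.83

Optimal lot size Q* = (2 × 19,875 × $61 / $32.6)^½ ≈ 272.72 → Q = 273 units
Ordering: D/Q × S = 19,875/273 × $61 = $4,440.93
Holding:  Q/2 × H = 273/2 × $32.6 = $4,449.90
Total = $4,440.93 + $4,449.90 = $8,890.83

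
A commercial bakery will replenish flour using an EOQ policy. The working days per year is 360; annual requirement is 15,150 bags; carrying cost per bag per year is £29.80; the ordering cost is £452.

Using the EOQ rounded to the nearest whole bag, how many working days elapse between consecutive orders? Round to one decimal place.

16.1 days

2DS/H = 2·15,150·452/29.8 = 459,583.89
EOQ = √459,583.89 ≈ 677.93 → Q = 678 bags
Cycle time = (working days × Q)/D = (360 × 678) / 15,150 = 16.111 days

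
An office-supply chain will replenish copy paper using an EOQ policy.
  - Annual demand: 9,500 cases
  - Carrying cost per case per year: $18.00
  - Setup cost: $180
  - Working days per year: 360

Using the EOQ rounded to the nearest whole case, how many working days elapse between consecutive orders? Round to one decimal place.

Q* = √(2·D·S / H) = √(2·9,500·180 / 18) = √190,000.0 ≈ 435.89 → Q = 436 cases
T = Q/D × 360 days = 436/9,500 × 360 = 16.522 days

16.5 days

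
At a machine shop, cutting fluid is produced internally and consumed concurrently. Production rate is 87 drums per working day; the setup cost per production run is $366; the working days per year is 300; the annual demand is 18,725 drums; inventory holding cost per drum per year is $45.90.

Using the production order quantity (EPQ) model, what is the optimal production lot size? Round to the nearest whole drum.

d = 18,725/300 = 62.4167 drums/day;  effective holding cost H(1 − d/p) = 45.9·(1 − 62.4167/87) = 12.96983
Q* = √(2DS / H_eff) = √(2·18,725·366 / 12.96983) ≈ 1,028.01

1,028 drums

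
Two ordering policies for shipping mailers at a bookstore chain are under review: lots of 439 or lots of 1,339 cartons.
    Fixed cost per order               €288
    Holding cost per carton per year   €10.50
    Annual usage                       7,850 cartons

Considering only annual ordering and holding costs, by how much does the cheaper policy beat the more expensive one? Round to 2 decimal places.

For each Q, cost = (D/Q)·S + (Q/2)·H.
TC(439) = (7,850/439)×288 + (439/2)×10.5 = €7,454.64
TC(1,339) = (7,850/1,339)×288 + (1,339/2)×10.5 = €8,718.17
|ΔTC| = |€7,454.64 − €8,718.17| = €1,263.54

€1,263.54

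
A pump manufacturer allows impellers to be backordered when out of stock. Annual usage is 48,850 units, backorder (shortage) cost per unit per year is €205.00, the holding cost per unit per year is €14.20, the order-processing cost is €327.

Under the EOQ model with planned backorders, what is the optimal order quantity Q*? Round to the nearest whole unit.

Q* = √(2DS/H) · √((H + b)/b)
   = √(2 × 48,850 × 327 / 14.2) · √((14.2 + 205) / 205)
   = 1,499.951 × 1.0341 ≈ 1,551.03

1,551 units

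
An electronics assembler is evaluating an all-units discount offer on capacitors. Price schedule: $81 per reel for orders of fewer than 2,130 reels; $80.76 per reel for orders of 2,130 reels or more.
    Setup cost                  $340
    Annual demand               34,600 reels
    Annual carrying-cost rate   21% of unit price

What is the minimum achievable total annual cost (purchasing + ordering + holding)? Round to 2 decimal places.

H₁ = 21%×$81 = $17.0100;  H₂ = 21%×$80.76 = $16.9596
EOQ₁ = √(2×34,600×340/17.0100) = 1,176.09  (< 2,130, feasible at tier 1)
EOQ₂ = √(2×34,600×340/16.9596) = 1,177.84  (< 2,130 → use Q = 2,130 at tier-2 price)
TC(tier 1 (EOQ₁), Q≈1,176.1) = $2,822,605.28
TC(tier 2, Q≈2,130.0) = $2,817,880.98
Minimum at tier 2: $2,817,880.98

$2,817,880.98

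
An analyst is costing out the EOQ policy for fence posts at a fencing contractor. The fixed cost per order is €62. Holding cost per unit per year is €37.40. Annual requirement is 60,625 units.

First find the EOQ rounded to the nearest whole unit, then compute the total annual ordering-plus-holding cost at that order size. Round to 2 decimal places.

Optimal lot size Q* = (2 × 60,625 × €62 / €37.4)^½ ≈ 448.33 → Q = 448 units
Ordering: D/Q × S = 60,625/448 × €62 = €8,390.07
Holding:  Q/2 × H = 448/2 × €37.4 = €8,377.60
Total = €8,390.07 + €8,377.60 = €16,767.67

€16,767.67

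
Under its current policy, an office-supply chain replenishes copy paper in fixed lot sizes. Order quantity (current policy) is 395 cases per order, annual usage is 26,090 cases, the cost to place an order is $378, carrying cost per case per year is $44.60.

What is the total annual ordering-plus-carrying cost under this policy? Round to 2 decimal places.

Ordering: D/Q × S = 26,090/395 × $378 = $24,967.14
Holding:  Q/2 × H = 395/2 × $44.6 = $8,808.50
Total = $24,967.14 + $8,808.50 = $33,775.64

$33,775.64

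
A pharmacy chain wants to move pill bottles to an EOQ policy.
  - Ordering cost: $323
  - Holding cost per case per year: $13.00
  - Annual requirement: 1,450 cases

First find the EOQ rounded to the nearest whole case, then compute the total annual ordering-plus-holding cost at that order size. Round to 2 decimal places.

2DS/H = 2·1,450·323/13 = 72,053.85
EOQ = √72,053.85 ≈ 268.43 → Q = 268 cases
Orders/yr = 1,450/268 = 5.410; ordering cost = 5.410 × $323 = $1,747.57
Average inventory = 268/2 = 134; holding cost = 134 × $13 = $1,742.00
Total = $1,747.57 + $1,742.00 = $3,489.57

$3,489.57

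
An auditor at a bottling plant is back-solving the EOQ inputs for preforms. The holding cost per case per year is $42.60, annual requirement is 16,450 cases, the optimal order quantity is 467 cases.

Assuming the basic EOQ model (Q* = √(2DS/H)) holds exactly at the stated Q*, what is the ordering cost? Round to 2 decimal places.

From Q* = √(2DS/H) ⇒ Q*² = 2DS/H.
S = Q²H / (2D) = 467² × 42.6 / (2 × 16,450) = 282.3888

$282.39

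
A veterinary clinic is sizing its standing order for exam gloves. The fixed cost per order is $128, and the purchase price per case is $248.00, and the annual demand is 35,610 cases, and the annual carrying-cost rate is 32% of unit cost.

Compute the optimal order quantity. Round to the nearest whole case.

339 cases

Carrying cost H = $248 × 32% = $79.3600/case/yr
Q* = √(2·D·S / H) = √(2·35,610·128 / 79.36) = √114,871.0 ≈ 338.93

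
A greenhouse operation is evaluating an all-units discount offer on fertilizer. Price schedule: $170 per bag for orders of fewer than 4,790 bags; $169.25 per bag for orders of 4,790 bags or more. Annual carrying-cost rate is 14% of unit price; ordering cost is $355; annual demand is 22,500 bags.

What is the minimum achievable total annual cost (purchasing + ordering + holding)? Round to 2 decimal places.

H₁ = 14%×$170 = $23.8000;  H₂ = 14%×$169.25 = $23.6950
EOQ₁ = √(2×22,500×355/23.8000) = 819.28  (< 4,790, feasible at tier 1)
EOQ₂ = √(2×22,500×355/23.6950) = 821.09  (< 4,790 → use Q = 4,790 at tier-2 price)
TC(tier 1 (EOQ₁), Q≈819.3) = $3,844,498.85
TC(tier 2, Q≈4,790.0) = $3,866,542.06
Minimum at tier 1 (EOQ₁): $3,844,498.85

$3,844,498.85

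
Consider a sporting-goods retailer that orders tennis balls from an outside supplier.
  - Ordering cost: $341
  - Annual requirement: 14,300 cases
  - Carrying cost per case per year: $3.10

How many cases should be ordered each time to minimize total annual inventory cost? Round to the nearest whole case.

1,774 cases

2DS/H = 2·14,300·341/3.1 = 3,146,000.00
EOQ = √3,146,000.00 ≈ 1,773.70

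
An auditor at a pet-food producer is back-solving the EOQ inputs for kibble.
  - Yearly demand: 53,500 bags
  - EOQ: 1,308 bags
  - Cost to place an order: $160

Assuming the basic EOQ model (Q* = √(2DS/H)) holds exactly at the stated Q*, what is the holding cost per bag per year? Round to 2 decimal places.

Since Q* = (2DS/H)^½, squaring gives Q*²·H = 2DS.
H = 2DS / Q² = 2 × 53,500 × 160 / 1,308² = 10.0066

$10.01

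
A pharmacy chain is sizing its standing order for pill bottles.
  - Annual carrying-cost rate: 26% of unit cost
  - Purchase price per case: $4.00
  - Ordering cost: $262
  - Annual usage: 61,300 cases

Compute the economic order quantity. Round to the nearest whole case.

5,557 cases

Carrying cost H = $4 × 26% = $1.0400/case/yr
EOQ = √(2DS/H) = √(2 × 61,300 × 262 / 1.04)
    = √(30,885,769.23) ≈ 5,557.50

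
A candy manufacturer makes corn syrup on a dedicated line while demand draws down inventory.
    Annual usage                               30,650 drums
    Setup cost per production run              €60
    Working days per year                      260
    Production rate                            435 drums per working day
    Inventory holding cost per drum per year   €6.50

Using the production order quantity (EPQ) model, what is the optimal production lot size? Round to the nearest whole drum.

Daily demand d = 30,650/260 = 117.885; p = 435; 1 − d/p = 0.72900
EPQ = √(2DS / (H(1 − d/p)))
    = √(2 × 30,650 × 60 / (6.5 × 0.72900)) ≈ 881.02

881 drums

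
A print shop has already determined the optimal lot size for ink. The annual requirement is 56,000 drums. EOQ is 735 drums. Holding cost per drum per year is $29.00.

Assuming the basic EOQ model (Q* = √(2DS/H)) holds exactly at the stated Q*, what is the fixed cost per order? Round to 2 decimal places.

$139.88

Since Q* = (2DS/H)^½, squaring gives Q*²·H = 2DS.
S = Q²H / (2D) = 735² × 29 / (2 × 56,000) = 139.8797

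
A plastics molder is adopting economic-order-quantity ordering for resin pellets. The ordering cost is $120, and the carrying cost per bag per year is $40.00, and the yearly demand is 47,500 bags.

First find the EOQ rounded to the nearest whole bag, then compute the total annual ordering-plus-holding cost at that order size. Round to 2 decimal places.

EOQ = √(2DS/H) = √(2 × 47,500 × 120 / 40)
    = √(285,000.00) ≈ 533.85 → Q = 534 bags
Annual ordering cost = (D/Q)·S = (47,500/534) × 120 = $10,674.16
Annual holding cost  = (Q/2)·H = (534/2) × 40 = $10,680.00
Total = $10,674.16 + $10,680.00 = $21,354.16

$21,354.16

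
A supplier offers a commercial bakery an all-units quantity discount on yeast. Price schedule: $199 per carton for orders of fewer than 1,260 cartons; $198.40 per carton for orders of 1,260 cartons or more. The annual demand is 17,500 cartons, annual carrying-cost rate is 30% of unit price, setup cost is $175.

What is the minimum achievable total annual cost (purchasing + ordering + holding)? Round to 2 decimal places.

$3,501,622.30

H₁ = 30%×$199 = $59.7000;  H₂ = 30%×$198.40 = $59.5200
EOQ₁ = √(2×17,500×175/59.7000) = 320.31  (< 1,260, feasible at tier 1)
EOQ₂ = √(2×17,500×175/59.5200) = 320.79  (< 1,260 → use Q = 1,260 at tier-2 price)
TC(tier 1 (EOQ₁), Q≈320.3) = $3,501,622.30
TC(tier 2, Q≈1,260.0) = $3,511,928.16
Minimum at tier 1 (EOQ₁): $3,501,622.30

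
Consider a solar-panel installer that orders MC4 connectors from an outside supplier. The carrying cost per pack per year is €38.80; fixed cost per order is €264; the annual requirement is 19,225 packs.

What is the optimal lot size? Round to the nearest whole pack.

511 packs

EOQ = √(2DS/H) = √(2 × 19,225 × 264 / 38.8)
    = √(261,618.56) ≈ 511.49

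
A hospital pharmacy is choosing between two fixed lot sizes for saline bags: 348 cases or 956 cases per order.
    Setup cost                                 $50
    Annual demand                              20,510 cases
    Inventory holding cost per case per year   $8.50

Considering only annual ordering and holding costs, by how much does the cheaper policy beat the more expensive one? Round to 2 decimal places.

Annual cost at Q: ordering D·S/Q plus holding Q·H/2.
TC(348) = (20,510/348)×50 + (348/2)×8.5 = $4,425.84
TC(956) = (20,510/956)×50 + (956/2)×8.5 = $5,135.70
Cheaper: Q = 348.  Difference = $709.86

$709.86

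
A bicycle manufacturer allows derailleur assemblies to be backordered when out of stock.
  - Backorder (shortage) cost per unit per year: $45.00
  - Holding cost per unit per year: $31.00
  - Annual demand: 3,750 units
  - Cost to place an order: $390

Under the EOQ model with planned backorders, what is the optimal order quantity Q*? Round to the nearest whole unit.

Q* = √(2DS/H) · √((H + b)/b)
   = √(2 × 3,750 × 390 / 31) · √((31 + 45) / 45)
   = 307.172 × 1.2996 ≈ 399.19

399 units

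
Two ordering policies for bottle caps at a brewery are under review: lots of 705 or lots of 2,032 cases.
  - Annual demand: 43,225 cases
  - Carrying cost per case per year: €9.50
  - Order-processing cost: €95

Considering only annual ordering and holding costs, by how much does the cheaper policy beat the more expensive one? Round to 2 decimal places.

€2,499.46

For each Q, cost = (D/Q)·S + (Q/2)·H.
TC(705) = (43,225/705)×95 + (705/2)×9.5 = €9,173.40
TC(2,032) = (43,225/2,032)×95 + (2,032/2)×9.5 = €11,672.85
Lots of 705 are cheaper by €2,499.46.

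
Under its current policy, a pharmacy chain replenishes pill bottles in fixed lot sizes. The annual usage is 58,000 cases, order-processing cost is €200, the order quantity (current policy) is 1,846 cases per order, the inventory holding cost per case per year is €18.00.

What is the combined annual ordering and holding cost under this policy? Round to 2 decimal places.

Orders/yr = 58,000/1,846 = 31.419; ordering cost = 31.419 × €200 = €6,283.86
Average inventory = 1,846/2 = 923; holding cost = 923 × €18 = €16,614.00
Total = €6,283.86 + €16,614.00 = €22,897.86

€22,897.86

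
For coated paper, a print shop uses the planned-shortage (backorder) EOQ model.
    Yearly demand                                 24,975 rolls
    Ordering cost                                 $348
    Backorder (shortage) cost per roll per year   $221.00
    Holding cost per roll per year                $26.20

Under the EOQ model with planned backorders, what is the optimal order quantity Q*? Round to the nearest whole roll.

Basic EOQ = √(2·24,975·348/26.2) = 814.529
Backorder adjustment √((H+b)/b) = √((26.2+221)/221) = 1.0576
Q* = 814.529 × 1.0576 ≈ 861.46

861 rolls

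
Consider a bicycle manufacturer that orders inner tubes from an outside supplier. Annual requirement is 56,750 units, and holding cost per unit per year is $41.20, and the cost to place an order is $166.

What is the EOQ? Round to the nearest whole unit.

Optimal lot size Q* = (2 × 56,750 × $166 / $41.2)^½ ≈ 676.24

676 units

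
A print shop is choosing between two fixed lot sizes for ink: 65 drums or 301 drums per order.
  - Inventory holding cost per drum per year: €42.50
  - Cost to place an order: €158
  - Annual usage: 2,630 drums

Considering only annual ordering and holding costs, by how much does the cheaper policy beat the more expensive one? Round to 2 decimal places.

TC(Q) = (D/Q)S + (Q/2)H
TC(65) = (2,630/65)×158 + (65/2)×42.5 = €7,774.17
TC(301) = (2,630/301)×158 + (301/2)×42.5 = €7,776.78
Lots of 65 are cheaper by €2.61.

€2.61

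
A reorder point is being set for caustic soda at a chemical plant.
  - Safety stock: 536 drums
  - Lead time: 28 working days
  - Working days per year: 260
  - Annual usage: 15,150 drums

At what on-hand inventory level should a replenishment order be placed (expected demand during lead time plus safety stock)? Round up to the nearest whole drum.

2,168 drums

Daily demand d = 15,150 / 260 = 58.269 drums/day
Demand during lead time = 58.269 × 28 = 1,631.54
Reorder point = 1,631.54 + 536 = 2,167.54 → round up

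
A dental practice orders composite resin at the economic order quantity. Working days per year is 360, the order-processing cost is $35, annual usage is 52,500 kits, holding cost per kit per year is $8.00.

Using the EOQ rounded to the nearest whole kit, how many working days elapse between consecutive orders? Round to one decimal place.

4.6 days

EOQ = √(2DS/H) = √(2 × 52,500 × 35 / 8)
    = √(459,375.00) ≈ 677.77 → Q = 678 kits
Cycle time = (working days × Q)/D = (360 × 678) / 52,500 = 4.649 days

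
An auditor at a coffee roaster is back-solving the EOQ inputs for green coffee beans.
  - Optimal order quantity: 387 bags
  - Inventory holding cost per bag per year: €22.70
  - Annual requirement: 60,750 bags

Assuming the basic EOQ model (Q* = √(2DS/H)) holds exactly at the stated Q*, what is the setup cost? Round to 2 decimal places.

From Q* = √(2DS/H) ⇒ Q*² = 2DS/H.
S = Q²H / (2D) = 387² × 22.7 / (2 × 60,750) = 27.9815

€27.98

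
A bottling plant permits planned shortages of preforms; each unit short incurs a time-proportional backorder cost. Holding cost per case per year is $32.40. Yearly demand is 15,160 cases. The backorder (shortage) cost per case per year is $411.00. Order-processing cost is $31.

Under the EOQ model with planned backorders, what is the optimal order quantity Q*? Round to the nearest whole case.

177 cases

Basic EOQ = √(2·15,160·31/32.4) = 170.323
Backorder adjustment √((H+b)/b) = √((32.4+411)/411) = 1.0387
Q* = 170.323 × 1.0387 ≈ 176.91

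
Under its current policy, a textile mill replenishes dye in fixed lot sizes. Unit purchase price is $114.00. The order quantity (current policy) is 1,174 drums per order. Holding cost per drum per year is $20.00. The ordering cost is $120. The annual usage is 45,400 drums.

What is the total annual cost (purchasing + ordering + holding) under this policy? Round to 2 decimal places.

Annual ordering cost = (D/Q)·S = (45,400/1,174) × 120 = $4,640.55
Annual holding cost  = (Q/2)·H = (1,174/2) × 20 = $11,740.00
Purchase cost = D·C = 45,400 × 114 = $5,175,600.00
Total = $4,640.55 + $11,740.00 + $5,175,600.00 = $5,191,980.55

$5,191,980.55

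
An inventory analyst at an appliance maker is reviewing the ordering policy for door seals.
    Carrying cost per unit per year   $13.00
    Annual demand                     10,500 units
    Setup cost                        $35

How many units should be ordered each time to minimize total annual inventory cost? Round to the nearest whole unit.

238 units

EOQ = √(2DS/H) = √(2 × 10,500 × 35 / 13)
    = √(56,538.46) ≈ 237.78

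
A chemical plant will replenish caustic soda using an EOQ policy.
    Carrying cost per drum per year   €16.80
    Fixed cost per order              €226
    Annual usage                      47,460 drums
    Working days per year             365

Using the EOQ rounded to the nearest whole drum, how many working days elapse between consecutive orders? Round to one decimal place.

8.7 days

Q* = √(2·D·S / H) = √(2·47,460·226 / 16.8) = √1,276,900.0 ≈ 1,130.00 → Q = 1,130 drums
T = Q/D × 365 days = 1,130/47,460 × 365 = 8.690 days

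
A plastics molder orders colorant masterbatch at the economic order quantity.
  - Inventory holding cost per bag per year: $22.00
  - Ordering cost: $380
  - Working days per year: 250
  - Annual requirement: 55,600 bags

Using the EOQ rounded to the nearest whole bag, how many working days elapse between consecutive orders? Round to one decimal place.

6.2 days

Q* = √(2·D·S / H) = √(2·55,600·380 / 22) = √1,920,727.3 ≈ 1,385.90 → Q = 1,386 bags
T = Q/D × 250 days = 1,386/55,600 × 250 = 6.232 days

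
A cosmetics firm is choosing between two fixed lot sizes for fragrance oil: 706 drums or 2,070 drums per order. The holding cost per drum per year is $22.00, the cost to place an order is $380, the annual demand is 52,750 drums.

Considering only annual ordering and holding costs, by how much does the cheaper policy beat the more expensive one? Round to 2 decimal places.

$3,704.78

TC(Q) = (D/Q)S + (Q/2)H
TC(706) = (52,750/706)×380 + (706/2)×22 = $36,158.35
TC(2,070) = (52,750/2,070)×380 + (2,070/2)×22 = $32,453.57
|ΔTC| = |$36,158.35 − $32,453.57| = $3,704.78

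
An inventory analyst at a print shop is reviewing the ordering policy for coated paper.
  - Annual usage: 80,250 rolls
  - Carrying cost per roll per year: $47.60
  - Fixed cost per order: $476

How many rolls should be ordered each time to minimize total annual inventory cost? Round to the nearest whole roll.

Optimal lot size Q* = (2 × 80,250 × $476 / $47.6)^½ ≈ 1,266.89

1,267 rolls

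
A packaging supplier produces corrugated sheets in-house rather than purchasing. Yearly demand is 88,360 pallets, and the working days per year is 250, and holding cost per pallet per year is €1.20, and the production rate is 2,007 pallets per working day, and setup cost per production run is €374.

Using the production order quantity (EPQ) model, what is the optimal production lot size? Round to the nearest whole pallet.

8,176 pallets

d = 88,360/250 = 353.4400 pallets/day;  effective holding cost H(1 − d/p) = 1.2·(1 − 353.4400/2007) = 0.98868
Q* = √(2DS / H_eff) = √(2·88,360·374 / 0.98868) ≈ 8,176.20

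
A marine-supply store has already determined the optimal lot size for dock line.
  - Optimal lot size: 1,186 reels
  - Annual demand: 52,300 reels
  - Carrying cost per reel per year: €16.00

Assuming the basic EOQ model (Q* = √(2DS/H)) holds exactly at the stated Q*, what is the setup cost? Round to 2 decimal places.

€215.16

EOQ relation: Q² = 2DS/H, so rearrange for the unknown.
S = Q²H / (2D) = 1,186² × 16 / (2 × 52,300) = 215.1581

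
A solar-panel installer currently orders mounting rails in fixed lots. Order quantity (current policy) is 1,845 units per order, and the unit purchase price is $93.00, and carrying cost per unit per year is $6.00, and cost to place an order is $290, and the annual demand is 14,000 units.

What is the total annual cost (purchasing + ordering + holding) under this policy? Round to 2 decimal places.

Annual ordering cost = (D/Q)·S = (14,000/1,845) × 290 = $2,200.54
Annual holding cost  = (Q/2)·H = (1,845/2) × 6 = $5,535.00
Purchase cost = D·C = 14,000 × 93 = $1,302,000.00
Total = $2,200.54 + $5,535.00 + $1,302,000.00 = $1,309,735.54

$1,309,735.54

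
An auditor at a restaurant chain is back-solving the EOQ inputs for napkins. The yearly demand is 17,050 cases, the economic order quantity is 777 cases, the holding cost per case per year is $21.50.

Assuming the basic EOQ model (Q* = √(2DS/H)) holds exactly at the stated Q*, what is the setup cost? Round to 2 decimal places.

From Q* = √(2DS/H) ⇒ Q*² = 2DS/H.
S = Q²H / (2D) = 777² × 21.5 / (2 × 17,050) = 380.6502

$380.65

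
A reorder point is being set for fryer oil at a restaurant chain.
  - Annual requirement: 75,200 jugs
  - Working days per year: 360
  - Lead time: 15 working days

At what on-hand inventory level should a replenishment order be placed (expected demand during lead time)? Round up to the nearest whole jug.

3,134 jugs

Daily demand d = 75,200 / 360 = 208.889 jugs/day
Demand during lead time = 208.889 × 15 = 3,133.33
Reorder point = 3,133.33 → round up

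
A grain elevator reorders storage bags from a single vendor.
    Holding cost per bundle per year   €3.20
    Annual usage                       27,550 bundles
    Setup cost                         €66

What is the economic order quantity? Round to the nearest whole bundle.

1,066 bundles

2DS/H = 2·27,550·66/3.2 = 1,136,437.50
EOQ = √1,136,437.50 ≈ 1,066.04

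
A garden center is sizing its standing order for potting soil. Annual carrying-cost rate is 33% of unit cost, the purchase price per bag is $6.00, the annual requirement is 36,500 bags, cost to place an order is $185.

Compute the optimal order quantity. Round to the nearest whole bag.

2,612 bags

H = i·C = 0.33 × $6 = $1.9800 per bag-year
EOQ = √(2DS/H) = √(2 × 36,500 × 185 / 1.98)
    = √(6,820,707.07) ≈ 2,611.65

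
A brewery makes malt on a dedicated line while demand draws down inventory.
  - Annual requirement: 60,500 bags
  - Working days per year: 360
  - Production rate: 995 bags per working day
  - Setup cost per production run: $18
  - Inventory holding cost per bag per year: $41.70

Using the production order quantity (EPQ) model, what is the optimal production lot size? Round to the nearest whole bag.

Daily demand d = 60,500/360 = 168.056; p = 995; 1 − d/p = 0.83110
EPQ = √(2DS / (H(1 − d/p)))
    = √(2 × 60,500 × 18 / (41.7 × 0.83110)) ≈ 250.69

251 bags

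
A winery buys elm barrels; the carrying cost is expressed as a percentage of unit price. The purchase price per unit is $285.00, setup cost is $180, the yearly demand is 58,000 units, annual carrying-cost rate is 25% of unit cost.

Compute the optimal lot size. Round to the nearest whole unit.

Holding cost per unit per year: H = 25% × $285 = $71.2500
Optimal lot size Q* = (2 × 58,000 × $180 / $71.25)^½ ≈ 541.34

541 units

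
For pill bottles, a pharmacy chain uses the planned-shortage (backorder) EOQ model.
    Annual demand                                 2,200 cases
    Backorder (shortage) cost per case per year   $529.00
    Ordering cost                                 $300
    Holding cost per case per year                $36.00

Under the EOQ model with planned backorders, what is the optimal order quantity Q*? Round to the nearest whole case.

198 cases

Basic EOQ = √(2·2,200·300/36) = 191.485
Backorder adjustment √((H+b)/b) = √((36+529)/529) = 1.0335
Q* = 191.485 × 1.0335 ≈ 197.89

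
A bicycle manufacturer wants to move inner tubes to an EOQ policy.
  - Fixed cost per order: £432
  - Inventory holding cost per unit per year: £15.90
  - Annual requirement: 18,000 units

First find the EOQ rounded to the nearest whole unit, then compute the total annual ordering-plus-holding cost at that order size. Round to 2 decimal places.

2DS/H = 2·18,000·432/15.9 = 978,113.21
EOQ = √978,113.21 ≈ 989.00 → Q = 989 units
Annual ordering cost = (D/Q)·S = (18,000/989) × 432 = £7,862.49
Annual holding cost  = (Q/2)·H = (989/2) × 15.9 = £7,862.55
Total = £7,862.49 + £7,862.55 = £15,725.04

£15,725.04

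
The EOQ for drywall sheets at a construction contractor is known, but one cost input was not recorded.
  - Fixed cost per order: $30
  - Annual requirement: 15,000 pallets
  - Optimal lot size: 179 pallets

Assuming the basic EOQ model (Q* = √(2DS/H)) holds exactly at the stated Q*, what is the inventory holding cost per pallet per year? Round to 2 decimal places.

Since Q* = (2DS/H)^½, squaring gives Q*²·H = 2DS.
H = 2DS / Q² = 2 × 15,000 × 30 / 179² = 28.0890

$28.09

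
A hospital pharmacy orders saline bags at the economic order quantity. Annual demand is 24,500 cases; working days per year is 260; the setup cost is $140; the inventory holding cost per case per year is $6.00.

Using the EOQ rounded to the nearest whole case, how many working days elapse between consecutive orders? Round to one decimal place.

Q* = √(2·D·S / H) = √(2·24,500·140 / 6) = √1,143,333.3 ≈ 1,069.27 → Q = 1,069 cases
Days between orders = 260 / (D/Q) = 260 / 22.919 ≈ 11.344

11.3 days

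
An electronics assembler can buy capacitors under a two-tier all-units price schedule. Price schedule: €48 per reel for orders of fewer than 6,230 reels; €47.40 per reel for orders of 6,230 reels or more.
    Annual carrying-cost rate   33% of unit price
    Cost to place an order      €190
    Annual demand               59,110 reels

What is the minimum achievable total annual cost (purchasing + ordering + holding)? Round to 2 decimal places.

€2,852,341.54

H₁ = 33%×€48 = €15.8400;  H₂ = 33%×€47.40 = €15.6420
EOQ₁ = √(2×59,110×190/15.8400) = 1,190.82  (< 6,230, feasible at tier 1)
EOQ₂ = √(2×59,110×190/15.6420) = 1,198.33  (< 6,230 → use Q = 6,230 at tier-2 price)
TC(tier 1 (EOQ₁), Q≈1,190.8) = €2,856,142.53
TC(tier 2, Q≈6,230.0) = €2,852,341.54
Minimum at tier 2: €2,852,341.54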